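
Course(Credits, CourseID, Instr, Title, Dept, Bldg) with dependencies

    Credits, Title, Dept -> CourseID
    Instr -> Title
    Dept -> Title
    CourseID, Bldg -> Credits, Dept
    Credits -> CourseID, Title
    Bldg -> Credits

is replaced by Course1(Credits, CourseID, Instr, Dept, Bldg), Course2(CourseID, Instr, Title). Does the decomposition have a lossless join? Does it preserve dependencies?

lossless but not dependency-preserving

Lossless test: (CourseID, Instr)⁺ = {CourseID, Instr, Title}, which contains all of one fragment — lossless.
Dependency preservation: the restricted closure of {Dept} across the fragments never reaches {Title}, so Dept → Title cannot be enforced without a join — not preserved.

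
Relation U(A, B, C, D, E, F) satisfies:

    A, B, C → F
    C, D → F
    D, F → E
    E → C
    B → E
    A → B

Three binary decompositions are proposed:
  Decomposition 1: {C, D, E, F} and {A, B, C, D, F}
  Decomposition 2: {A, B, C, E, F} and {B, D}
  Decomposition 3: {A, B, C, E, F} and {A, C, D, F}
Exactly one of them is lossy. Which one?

Decomposition 1: common = {C, D, F}, closure = {C, D, E, F} → lossless.
Decomposition 2: common = {B}, closure = {B, C, E} → lossy.
Decomposition 3: common = {A, C, F}, closure = {A, B, C, E, F} → lossless.

Decomposition 2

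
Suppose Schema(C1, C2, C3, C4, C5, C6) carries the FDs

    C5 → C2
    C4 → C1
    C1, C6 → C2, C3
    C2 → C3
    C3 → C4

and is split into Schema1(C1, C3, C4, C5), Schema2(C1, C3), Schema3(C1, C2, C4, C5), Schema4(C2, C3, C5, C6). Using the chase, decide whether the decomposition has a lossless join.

Yes

Chase test. Columns are C1, C2, C3, C4, C5, C6; row i has aⱼ where attribute j ∈ Schemai, else bᵢⱼ.
Initial tableau (one row per fragment):
  row 1: a1 b12 a3 a4 a5 b16
  row 2: a1 b22 a3 b24 b25 b26
  row 3: a1 a2 b33 a4 a5 b36
  row 4: b41 a2 a3 b44 a5 a6
Rows 1 and 3 agree on C5; apply C5→C2 and equate their C2 entries.
Rows 1 and 3 agree on C2; apply C2→C3 and equate their C3 entries.
Rows 1 and 2 agree on C3; apply C3→C4 and equate their C4 entries.
Rows 1 and 4 agree on C3; apply C3→C4 and equate their C4 entries.
Rows 1 and 4 agree on C4; apply C4→C1 and equate their C1 entries.
Row 4 is now all distinguished symbols — the join is lossless.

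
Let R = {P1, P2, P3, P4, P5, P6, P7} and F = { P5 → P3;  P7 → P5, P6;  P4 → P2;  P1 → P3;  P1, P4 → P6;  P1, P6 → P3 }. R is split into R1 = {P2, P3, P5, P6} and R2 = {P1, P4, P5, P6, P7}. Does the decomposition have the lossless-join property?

No

Common attributes: R1 ∩ R2 = {P5, P6}.
Closure of {P5, P6}: P5 → P3 applies, adding P3. So (P5, P6)⁺ = {P3, P5, P6}.
The closure contains neither all of R1 = {P2, P3, P5, P6} nor all of R2 = {P1, P4, P5, P6, P7}, so the common attributes are not a superkey of either fragment. The join is lossy.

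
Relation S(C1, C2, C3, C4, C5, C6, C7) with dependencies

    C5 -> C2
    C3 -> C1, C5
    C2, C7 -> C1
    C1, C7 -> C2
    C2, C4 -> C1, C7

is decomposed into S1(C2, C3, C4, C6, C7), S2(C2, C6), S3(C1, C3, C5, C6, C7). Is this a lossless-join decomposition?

Yes

Chase test. Columns are C1, C2, C3, C4, C5, C6, C7; row i has aⱼ where attribute j ∈ Si, else bᵢⱼ.
Initial tableau (one row per fragment):
  row 1: b11 a2 a3 a4 b15 a6 a7
  row 2: b21 a2 b23 b24 b25 a6 b27
  row 3: a1 b32 a3 b34 a5 a6 a7
Rows 1 and 3 agree on C3; apply C3→C1, C5 and equate their C1, C5 entries.
Rows 1 and 3 agree on C1, C7; apply C1, C7→C2 and equate their C2 entries.
Row 1 is now all distinguished symbols — the join is lossless.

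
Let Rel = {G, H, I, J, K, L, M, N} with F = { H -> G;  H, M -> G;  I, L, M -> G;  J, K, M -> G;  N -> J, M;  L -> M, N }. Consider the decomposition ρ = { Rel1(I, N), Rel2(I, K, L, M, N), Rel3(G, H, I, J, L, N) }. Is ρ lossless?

No

Chase test. Columns are G, H, I, J, K, L, M, N; row i has aⱼ where attribute j ∈ Reli, else bᵢⱼ.
Initial tableau (one row per fragment):
  row 1: b11 b12 a3 b14 b15 b16 b17 a8
  row 2: b21 b22 a3 b24 a5 a6 a7 a8
  row 3: a1 a2 a3 a4 b35 a6 b37 a8
Rows 1 and 2 agree on N; apply N→J, M and equate their J, M entries.
Rows 1 and 3 agree on N; apply N→J, M and equate their J, M entries.
Rows 2 and 3 agree on I, L, M; apply I, L, M→G and equate their G entries.
No row becomes fully distinguished — the join is lossy.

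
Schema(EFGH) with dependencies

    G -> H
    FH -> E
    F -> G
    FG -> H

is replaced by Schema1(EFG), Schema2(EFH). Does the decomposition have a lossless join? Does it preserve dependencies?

Lossless test: (EF)⁺ = {EFGH}, which contains all of one fragment — lossless.
Dependency preservation: the restricted closure of {G} across the fragments never reaches {H}, so G → H cannot be enforced without a join — not preserved.

lossless but not dependency-preserving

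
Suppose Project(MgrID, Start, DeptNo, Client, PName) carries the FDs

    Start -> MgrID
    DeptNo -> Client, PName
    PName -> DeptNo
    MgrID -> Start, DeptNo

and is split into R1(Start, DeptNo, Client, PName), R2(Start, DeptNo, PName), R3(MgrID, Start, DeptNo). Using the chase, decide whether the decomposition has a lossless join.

Chase test. Columns are MgrID, Start, DeptNo, Client, PName; row i has aⱼ where attribute j ∈ Ri, else bᵢⱼ.
Initial tableau (one row per fragment):
  row 1: b11 a2 a3 a4 a5
  row 2: b21 a2 a3 b24 a5
  row 3: a1 a2 a3 b34 b35
Rows 1 and 2 agree on Start; apply Start→MgrID and equate their MgrID entries.
Rows 1 and 3 agree on Start; apply Start→MgrID and equate their MgrID entries.
Rows 1 and 2 agree on DeptNo; apply DeptNo→Client, PName and equate their Client, PName entries.
Rows 1 and 3 agree on DeptNo; apply DeptNo→Client, PName and equate their Client, PName entries.
Row 1 is now all distinguished symbols — the join is lossless.

Yes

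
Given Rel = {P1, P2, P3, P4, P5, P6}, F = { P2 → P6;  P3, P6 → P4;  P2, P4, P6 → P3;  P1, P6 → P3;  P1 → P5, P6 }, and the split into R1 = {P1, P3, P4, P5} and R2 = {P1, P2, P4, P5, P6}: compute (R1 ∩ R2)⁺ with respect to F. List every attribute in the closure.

P1, P3, P4, P5, P6

R1 ∩ R2 = {P1, P4, P5}.
P1 → P5, P6 applies, adding P6
P1, P6 → P3 applies, adding P3
Closure: {P1, P3, P4, P5, P6}.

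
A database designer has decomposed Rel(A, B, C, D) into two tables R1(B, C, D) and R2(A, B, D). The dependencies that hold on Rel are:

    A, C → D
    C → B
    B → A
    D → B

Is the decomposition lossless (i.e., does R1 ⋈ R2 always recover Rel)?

Common attributes: R1 ∩ R2 = {B, D}.
Closure of {B, D}: B → A applies, adding A. So (B, D)⁺ = {A, B, D}.
This closure contains every attribute of R2, so R1 ∩ R2 → R2. The join is lossless.

Yes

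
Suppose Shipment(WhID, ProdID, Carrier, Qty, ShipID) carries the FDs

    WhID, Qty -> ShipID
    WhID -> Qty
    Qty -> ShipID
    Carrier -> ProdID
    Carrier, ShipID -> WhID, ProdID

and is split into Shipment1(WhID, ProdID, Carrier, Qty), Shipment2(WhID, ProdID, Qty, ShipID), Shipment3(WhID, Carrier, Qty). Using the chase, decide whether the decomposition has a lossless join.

Chase test. Columns are WhID, ProdID, Carrier, Qty, ShipID; row i has aⱼ where attribute j ∈ Shipmenti, else bᵢⱼ.
Initial tableau (one row per fragment):
  row 1: a1 a2 a3 a4 b15
  row 2: a1 a2 b23 a4 a5
  row 3: a1 b32 a3 a4 b35
Rows 1 and 2 agree on WhID, Qty; apply WhID, Qty→ShipID and equate their ShipID entries.
Rows 1 and 3 agree on WhID, Qty; apply WhID, Qty→ShipID and equate their ShipID entries.
Rows 1 and 3 agree on Carrier; apply Carrier→ProdID and equate their ProdID entries.
Row 1 is now all distinguished symbols — the join is lossless.

Yes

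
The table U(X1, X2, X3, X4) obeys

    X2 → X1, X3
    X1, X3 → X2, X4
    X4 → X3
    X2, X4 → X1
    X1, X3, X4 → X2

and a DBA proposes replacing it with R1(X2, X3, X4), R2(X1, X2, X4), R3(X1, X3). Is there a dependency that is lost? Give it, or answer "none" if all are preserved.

X1, X3 → X2, X4

Check X1, X3 → X2, X4: no single fragment contains all of {X1, X2, X3, X4}, and the restricted closure of {X1, X3} across the fragments never reaches {X2, X4}.
X2 → X1, X3 is preserved.
X4 → X3 is preserved.
X2, X4 → X1 is preserved.
X1, X3, X4 → X2 is preserved.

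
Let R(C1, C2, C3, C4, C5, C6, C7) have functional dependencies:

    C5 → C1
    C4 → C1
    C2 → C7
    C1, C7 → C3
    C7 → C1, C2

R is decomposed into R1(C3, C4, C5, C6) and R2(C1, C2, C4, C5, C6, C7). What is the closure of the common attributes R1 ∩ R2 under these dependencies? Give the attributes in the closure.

R1 ∩ R2 = {C4, C5, C6}.
C5 → C1 applies, adding C1
Closure: {C1, C4, C5, C6}.

C1, C4, C5, C6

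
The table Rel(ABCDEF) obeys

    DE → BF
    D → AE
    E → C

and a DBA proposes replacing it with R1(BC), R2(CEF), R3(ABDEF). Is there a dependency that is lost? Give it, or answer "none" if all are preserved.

none

DE → BF lies within R3.
D → AE lies within R3.
E → C lies within R2.
Every dependency is enforceable on the fragments, so the decomposition is dependency-preserving.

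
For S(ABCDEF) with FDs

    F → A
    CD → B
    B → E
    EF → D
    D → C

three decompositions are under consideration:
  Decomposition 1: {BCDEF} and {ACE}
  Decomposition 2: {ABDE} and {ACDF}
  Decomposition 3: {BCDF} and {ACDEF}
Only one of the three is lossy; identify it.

Decomposition 1

Decomposition 1: common = {CE}, closure = {CE} → lossy.
Decomposition 2: common = {AD}, closure = {ABCDE} → lossless.
Decomposition 3: common = {CDF}, closure = {ABCDEF} → lossless.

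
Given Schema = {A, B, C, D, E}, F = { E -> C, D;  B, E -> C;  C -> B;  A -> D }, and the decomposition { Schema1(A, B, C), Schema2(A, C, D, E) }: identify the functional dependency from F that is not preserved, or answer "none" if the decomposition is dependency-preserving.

none

E → C, D lies within Schema2.
B, E → C: restricted closure across fragments reaches C.
C → B lies within Schema1.
A → D lies within Schema2.
Every dependency is enforceable on the fragments, so the decomposition is dependency-preserving.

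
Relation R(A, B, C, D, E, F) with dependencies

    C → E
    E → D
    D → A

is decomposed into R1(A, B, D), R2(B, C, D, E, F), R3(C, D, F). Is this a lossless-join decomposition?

Chase test. Columns are A, B, C, D, E, F; row i has aⱼ where attribute j ∈ Ri, else bᵢⱼ.
Initial tableau (one row per fragment):
  row 1: a1 a2 b13 a4 b15 b16
  row 2: b21 a2 a3 a4 a5 a6
  row 3: b31 b32 a3 a4 b35 a6
Rows 2 and 3 agree on C; apply C→E and equate their E entries.
Rows 1 and 2 agree on D; apply D→A and equate their A entries.
Rows 1 and 3 agree on D; apply D→A and equate their A entries.
Row 2 is now all distinguished symbols — the join is lossless.

Yes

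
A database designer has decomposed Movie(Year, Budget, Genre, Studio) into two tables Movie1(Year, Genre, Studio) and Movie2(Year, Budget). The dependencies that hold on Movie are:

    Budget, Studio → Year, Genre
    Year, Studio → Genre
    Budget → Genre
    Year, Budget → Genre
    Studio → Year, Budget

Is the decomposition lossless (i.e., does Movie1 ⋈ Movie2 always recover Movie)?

No

Common attributes: Movie1 ∩ Movie2 = {Year}.
No dependency enlarges {Year}, so (Year)⁺ = {Year}.
The closure contains neither all of Movie1 = {Year, Genre, Studio} nor all of Movie2 = {Year, Budget}, so the common attributes are not a superkey of either fragment. The join is lossy.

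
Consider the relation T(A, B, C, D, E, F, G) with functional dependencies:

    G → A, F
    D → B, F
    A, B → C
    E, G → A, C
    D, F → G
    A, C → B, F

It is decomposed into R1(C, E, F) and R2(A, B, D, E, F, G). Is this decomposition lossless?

No

Common attributes: R1 ∩ R2 = {E, F}.
No dependency enlarges {E, F}, so (E, F)⁺ = {E, F}.
The closure contains neither all of R1 = {C, E, F} nor all of R2 = {A, B, D, E, F, G}, so the common attributes are not a superkey of either fragment. The join is lossy.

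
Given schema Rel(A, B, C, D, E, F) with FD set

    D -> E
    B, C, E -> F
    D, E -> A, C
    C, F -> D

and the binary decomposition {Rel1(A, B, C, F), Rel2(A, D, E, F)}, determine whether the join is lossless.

No

Common attributes: Rel1 ∩ Rel2 = {A, F}.
No dependency enlarges {A, F}, so (A, F)⁺ = {A, F}.
The closure contains neither all of Rel1 = {A, B, C, F} nor all of Rel2 = {A, D, E, F}, so the common attributes are not a superkey of either fragment. The join is lossy.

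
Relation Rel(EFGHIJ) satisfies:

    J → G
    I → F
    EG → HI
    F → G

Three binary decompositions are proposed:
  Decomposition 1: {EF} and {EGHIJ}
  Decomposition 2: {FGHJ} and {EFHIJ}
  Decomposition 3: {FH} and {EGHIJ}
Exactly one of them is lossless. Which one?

Decomposition 1: common = {E}, closure = {E} → lossy.
Decomposition 2: common = {FHJ}, closure = {FGHJ} → lossless.
Decomposition 3: common = {H}, closure = {H} → lossy.

Decomposition 2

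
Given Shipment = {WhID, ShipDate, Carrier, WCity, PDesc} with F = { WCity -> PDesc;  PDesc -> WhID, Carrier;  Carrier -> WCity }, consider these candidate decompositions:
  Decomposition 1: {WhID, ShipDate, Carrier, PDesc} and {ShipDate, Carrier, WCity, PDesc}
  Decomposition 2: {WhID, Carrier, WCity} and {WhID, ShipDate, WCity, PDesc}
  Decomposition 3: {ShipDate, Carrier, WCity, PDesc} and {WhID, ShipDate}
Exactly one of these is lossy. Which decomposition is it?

Decomposition 3

Decomposition 1: common = {ShipDate, Carrier, PDesc}, closure = {WhID, ShipDate, Carrier, WCity, PDesc} → lossless.
Decomposition 2: common = {WhID, WCity}, closure = {WhID, Carrier, WCity, PDesc} → lossless.
Decomposition 3: common = {ShipDate}, closure = {ShipDate} → lossy.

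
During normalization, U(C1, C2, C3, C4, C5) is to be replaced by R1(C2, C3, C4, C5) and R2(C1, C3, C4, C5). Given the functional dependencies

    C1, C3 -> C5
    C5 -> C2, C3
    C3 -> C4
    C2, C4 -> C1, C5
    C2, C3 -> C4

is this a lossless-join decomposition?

Yes

Common attributes: R1 ∩ R2 = {C3, C4, C5}.
Closure of {C3, C4, C5}: C5 → C2, C3 applies, adding C2; C2, C4 → C1, C5 applies, adding C1. So (C3, C4, C5)⁺ = {C1, C2, C3, C4, C5}.
This closure contains every attribute of R1, so R1 ∩ R2 → R1. The join is lossless.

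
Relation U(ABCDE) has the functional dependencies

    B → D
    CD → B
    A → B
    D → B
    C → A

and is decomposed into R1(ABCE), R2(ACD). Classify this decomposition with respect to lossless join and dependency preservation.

Lossless test: (AC)⁺ = {ABCD}, which contains all of one fragment — lossless.
Dependency preservation: the restricted closure of {B} across the fragments never reaches {D}, so B → D cannot be enforced without a join — not preserved.

lossless but not dependency-preserving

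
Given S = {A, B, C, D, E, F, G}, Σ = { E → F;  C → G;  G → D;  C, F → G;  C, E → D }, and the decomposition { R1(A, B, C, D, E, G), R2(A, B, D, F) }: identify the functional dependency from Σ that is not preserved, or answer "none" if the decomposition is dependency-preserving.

E → F

Check E → F: no single fragment contains all of {E, F}, and the restricted closure of {E} across the fragments never reaches {F}.
C → G is preserved.
G → D is preserved.
C, F → G is preserved.
C, E → D is preserved.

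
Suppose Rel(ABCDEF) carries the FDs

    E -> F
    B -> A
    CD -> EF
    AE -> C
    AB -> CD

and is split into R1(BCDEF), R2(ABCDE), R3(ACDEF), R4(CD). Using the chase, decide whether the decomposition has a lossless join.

Chase test. Columns are ABCDEF; row i has aⱼ where attribute j ∈ Ri, else bᵢⱼ.
Initial tableau (one row per fragment):
  row 1: b11 a2 a3 a4 a5 a6
  row 2: a1 a2 a3 a4 a5 b26
  row 3: a1 b32 a3 a4 a5 a6
  row 4: b41 b42 a3 a4 b45 b46
Rows 1 and 2 agree on E; apply E→F and equate their F entries.
Rows 1 and 2 agree on B; apply B→A and equate their A entries.
Rows 1 and 4 agree on CD; apply CD→EF and equate their EF entries.
Row 1 is now all distinguished symbols — the join is lossless.

Yes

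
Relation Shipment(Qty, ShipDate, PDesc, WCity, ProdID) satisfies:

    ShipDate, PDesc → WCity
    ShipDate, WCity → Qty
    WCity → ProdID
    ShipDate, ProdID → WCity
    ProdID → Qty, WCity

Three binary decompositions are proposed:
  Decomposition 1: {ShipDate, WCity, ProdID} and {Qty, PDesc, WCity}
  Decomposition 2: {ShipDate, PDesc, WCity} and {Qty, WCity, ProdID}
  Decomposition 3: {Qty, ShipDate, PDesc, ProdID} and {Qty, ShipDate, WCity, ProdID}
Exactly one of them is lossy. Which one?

Decomposition 1: common = {WCity}, closure = {Qty, WCity, ProdID} → lossy.
Decomposition 2: common = {WCity}, closure = {Qty, WCity, ProdID} → lossless.
Decomposition 3: common = {Qty, ShipDate, ProdID}, closure = {Qty, ShipDate, WCity, ProdID} → lossless.

Decomposition 1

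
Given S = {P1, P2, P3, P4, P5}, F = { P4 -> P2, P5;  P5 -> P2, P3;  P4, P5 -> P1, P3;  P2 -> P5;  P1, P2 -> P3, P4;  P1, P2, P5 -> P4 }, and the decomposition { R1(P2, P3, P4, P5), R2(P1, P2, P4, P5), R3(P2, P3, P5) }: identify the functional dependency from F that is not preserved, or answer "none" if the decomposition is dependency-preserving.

none

P4 → P2, P5 lies within R1.
P5 → P2, P3 lies within R1.
P4, P5 → P1, P3: restricted closure across fragments reaches P1, P3.
P2 → P5 lies within R1.
P1, P2 → P3, P4: restricted closure across fragments reaches P3, P4.
P1, P2, P5 → P4 lies within R2.
Every dependency is enforceable on the fragments, so the decomposition is dependency-preserving.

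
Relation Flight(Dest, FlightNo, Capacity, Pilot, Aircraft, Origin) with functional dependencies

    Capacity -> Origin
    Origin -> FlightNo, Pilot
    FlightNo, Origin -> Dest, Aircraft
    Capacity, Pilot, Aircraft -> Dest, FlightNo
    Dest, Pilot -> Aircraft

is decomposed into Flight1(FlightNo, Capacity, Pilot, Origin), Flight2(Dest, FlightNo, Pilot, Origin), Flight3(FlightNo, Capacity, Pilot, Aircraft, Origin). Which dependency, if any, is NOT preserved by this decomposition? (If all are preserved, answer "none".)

Dest, Pilot -> Aircraft

Check Dest, Pilot → Aircraft: no single fragment contains all of {Dest, Pilot, Aircraft}, and the restricted closure of {Dest, Pilot} across the fragments never reaches {Aircraft}.
Capacity → Origin is preserved.
Origin → FlightNo, Pilot is preserved.
FlightNo, Origin → Dest, Aircraft is preserved.
Capacity, Pilot, Aircraft → Dest, FlightNo is preserved.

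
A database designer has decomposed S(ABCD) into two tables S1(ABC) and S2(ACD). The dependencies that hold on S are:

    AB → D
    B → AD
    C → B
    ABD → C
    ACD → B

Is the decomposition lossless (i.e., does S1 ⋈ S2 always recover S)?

Yes

Common attributes: S1 ∩ S2 = {AC}.
Closure of {AC}: C → B applies, adding B; AB → D applies, adding D. So (AC)⁺ = {ABCD}.
This closure contains every attribute of S1, so S1 ∩ S2 → S1. The join is lossless.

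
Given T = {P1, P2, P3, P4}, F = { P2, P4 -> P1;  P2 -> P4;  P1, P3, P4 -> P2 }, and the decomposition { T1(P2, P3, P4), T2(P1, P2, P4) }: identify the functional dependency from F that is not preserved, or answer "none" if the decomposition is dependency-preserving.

P1, P3, P4 -> P2

Check P1, P3, P4 → P2: no single fragment contains all of {P1, P2, P3, P4}, and the restricted closure of {P1, P3, P4} across the fragments never reaches {P2}.
P2, P4 → P1 is preserved.
P2 → P4 is preserved.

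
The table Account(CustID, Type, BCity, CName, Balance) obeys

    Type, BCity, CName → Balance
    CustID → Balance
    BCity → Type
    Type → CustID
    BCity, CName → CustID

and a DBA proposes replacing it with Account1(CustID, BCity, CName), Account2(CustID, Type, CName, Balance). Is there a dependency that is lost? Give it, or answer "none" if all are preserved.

BCity → Type

Check BCity → Type: no single fragment contains all of {Type, BCity}, and the restricted closure of {BCity} across the fragments never reaches {Type}.
Type, BCity, CName → Balance is preserved.
CustID → Balance is preserved.
Type → CustID is preserved.
BCity, CName → CustID is preserved.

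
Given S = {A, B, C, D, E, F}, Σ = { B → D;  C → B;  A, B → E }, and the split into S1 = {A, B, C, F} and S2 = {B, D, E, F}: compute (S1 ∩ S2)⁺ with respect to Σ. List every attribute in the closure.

S1 ∩ S2 = {B, F}.
B → D applies, adding D
Closure: {B, D, F}.

B, D, F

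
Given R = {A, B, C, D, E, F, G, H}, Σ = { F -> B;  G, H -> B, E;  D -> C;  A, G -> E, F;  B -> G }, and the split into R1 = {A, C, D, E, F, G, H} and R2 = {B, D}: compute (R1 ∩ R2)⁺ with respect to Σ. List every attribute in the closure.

R1 ∩ R2 = {D}.
D → C applies, adding C
Closure: {C, D}.

C, D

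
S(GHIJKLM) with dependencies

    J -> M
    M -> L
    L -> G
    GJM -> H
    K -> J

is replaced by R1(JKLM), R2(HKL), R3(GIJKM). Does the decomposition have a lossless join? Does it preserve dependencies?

Lossless test (chase): Rows 1 and 3 agree on M; apply M→L and equate their L entries. Rows 1 and 2 agree on L; apply L→G and equate their G entries. Rows 1 and 3 agree on L; apply L→G and equate their G entries. Rows 1 and 3 agree on GJM; apply GJM→H and equate their H entries. Rows 1 and 2 agree on K; apply K→J and equate their J entries. Rows 1 and 2 agree on J; apply J→M and equate their M entries. Rows 1 and 2 agree on GJM; apply GJM→H and equate their H entries. Row 3 is now all distinguished symbols — the join is lossless.
Dependency preservation: the restricted closure of {L} across the fragments never reaches {G}, so L → G cannot be enforced without a join — not preserved.

lossless but not dependency-preserving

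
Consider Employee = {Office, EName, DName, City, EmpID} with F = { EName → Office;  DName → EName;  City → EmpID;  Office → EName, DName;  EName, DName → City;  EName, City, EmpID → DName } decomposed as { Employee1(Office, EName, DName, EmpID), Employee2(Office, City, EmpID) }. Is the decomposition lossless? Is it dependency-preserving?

lossless and dependency-preserving

Lossless test: (Office, EmpID)⁺ = {Office, EName, DName, City, EmpID}, which contains all of one fragment — lossless.
Dependency preservation: EName, DName → City; EName, City, EmpID → DName are not contained in any single fragment, but the restricted closure of each left-hand side across the fragments still reaches the right-hand side; the remaining FDs each lie inside some fragment. All dependencies are preserved.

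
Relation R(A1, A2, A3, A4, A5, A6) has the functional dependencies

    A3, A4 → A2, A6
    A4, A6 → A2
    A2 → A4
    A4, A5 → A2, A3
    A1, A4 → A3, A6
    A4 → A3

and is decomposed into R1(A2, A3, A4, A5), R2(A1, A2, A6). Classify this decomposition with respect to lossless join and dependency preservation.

Lossless test: (A2)⁺ = {A2, A3, A4, A6}, which is a superkey of neither fragment — lossy.
Dependency preservation: A3, A4 → A2, A6; A4, A6 → A2; A1, A4 → A3, A6 are not contained in any single fragment, but the restricted closure of each left-hand side across the fragments still reaches the right-hand side; the remaining FDs each lie inside some fragment. All dependencies are preserved.

lossy but dependency-preserving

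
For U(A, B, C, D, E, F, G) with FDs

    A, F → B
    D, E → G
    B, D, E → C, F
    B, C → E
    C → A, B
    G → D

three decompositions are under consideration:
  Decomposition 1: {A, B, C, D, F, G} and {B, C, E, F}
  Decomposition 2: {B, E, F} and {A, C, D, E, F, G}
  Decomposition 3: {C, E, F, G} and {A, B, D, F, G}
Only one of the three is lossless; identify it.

Decomposition 1

Decomposition 1: common = {B, C, F}, closure = {A, B, C, E, F} → lossless.
Decomposition 2: common = {E, F}, closure = {E, F} → lossy.
Decomposition 3: common = {F, G}, closure = {D, F, G} → lossy.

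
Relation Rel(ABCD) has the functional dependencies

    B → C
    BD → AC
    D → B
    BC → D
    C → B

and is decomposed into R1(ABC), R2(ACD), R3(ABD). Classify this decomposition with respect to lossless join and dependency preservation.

Lossless test (chase): Rows 1 and 3 agree on B; apply B→C and equate their C entries. Rows 2 and 3 agree on D; apply D→B and equate their B entries. Rows 1 and 2 agree on BC; apply BC→D and equate their D entries. Row 1 is now all distinguished symbols — the join is lossless.
Dependency preservation: BD → AC; BC → D are not contained in any single fragment, but the restricted closure of each left-hand side across the fragments still reaches the right-hand side; the remaining FDs each lie inside some fragment. All dependencies are preserved.

lossless and dependency-preserving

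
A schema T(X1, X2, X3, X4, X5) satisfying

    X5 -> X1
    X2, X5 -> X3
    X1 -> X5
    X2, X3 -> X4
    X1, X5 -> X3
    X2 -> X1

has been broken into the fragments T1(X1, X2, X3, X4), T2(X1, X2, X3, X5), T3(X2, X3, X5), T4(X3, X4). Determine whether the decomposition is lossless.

Chase test. Columns are X1, X2, X3, X4, X5; row i has aⱼ where attribute j ∈ Ti, else bᵢⱼ.
Initial tableau (one row per fragment):
  row 1: a1 a2 a3 a4 b15
  row 2: a1 a2 a3 b24 a5
  row 3: b31 a2 a3 b34 a5
  row 4: b41 b42 a3 a4 b45
Rows 2 and 3 agree on X5; apply X5→X1 and equate their X1 entries.
Rows 1 and 2 agree on X1; apply X1→X5 and equate their X5 entries.
Rows 1 and 2 agree on X2, X3; apply X2, X3→X4 and equate their X4 entries.
Rows 1 and 3 agree on X2, X3; apply X2, X3→X4 and equate their X4 entries.
Row 1 is now all distinguished symbols — the join is lossless.

Yes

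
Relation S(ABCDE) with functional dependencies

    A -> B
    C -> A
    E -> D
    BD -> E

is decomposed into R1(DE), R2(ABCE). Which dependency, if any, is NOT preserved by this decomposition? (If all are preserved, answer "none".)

BD -> E

Check BD → E: no single fragment contains all of {BDE}, and the restricted closure of {BD} across the fragments never reaches {E}.
A → B is preserved.
C → A is preserved.
E → D is preserved.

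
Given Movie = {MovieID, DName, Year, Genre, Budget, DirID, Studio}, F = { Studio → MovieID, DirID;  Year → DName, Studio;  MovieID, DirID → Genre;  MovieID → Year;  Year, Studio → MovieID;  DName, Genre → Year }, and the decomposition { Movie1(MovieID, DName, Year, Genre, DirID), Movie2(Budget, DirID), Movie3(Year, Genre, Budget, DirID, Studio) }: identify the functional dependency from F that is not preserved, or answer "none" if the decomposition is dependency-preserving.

none

Studio → MovieID, DirID: restricted closure across fragments reaches MovieID, DirID.
Year → DName, Studio: restricted closure across fragments reaches DName, Studio.
MovieID, DirID → Genre lies within Movie1.
MovieID → Year lies within Movie1.
Year, Studio → MovieID: restricted closure across fragments reaches MovieID.
DName, Genre → Year lies within Movie1.
Every dependency is enforceable on the fragments, so the decomposition is dependency-preserving.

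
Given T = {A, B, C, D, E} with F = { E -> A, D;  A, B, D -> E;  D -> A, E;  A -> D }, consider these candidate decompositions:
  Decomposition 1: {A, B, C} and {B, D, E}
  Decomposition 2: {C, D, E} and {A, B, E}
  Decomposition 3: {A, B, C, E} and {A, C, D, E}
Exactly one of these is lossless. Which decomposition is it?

Decomposition 3

Decomposition 1: common = {B}, closure = {B} → lossy.
Decomposition 2: common = {E}, closure = {A, D, E} → lossy.
Decomposition 3: common = {A, C, E}, closure = {A, C, D, E} → lossless.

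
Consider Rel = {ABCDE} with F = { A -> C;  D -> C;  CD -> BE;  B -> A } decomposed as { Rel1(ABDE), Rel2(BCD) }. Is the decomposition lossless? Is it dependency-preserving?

lossless but not dependency-preserving

Lossless test: (BD)⁺ = {ABCDE}, which contains all of one fragment — lossless.
Dependency preservation: the restricted closure of {A} across the fragments never reaches {C}, so A → C cannot be enforced without a join — not preserved.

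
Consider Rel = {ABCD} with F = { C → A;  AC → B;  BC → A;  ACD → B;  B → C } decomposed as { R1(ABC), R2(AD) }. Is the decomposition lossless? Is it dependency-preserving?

lossy but dependency-preserving

Lossless test: (A)⁺ = {A}, which is a superkey of neither fragment — lossy.
Dependency preservation: ACD → B is not contained in any single fragment, but the restricted closure of its left-hand side across the fragments still reaches the right-hand side; the remaining FDs each lie inside some fragment. All dependencies are preserved.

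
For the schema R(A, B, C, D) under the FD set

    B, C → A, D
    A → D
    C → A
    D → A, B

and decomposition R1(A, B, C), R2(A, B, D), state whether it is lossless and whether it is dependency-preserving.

lossless and dependency-preserving

Lossless test: (A, B)⁺ = {A, B, D}, which contains all of one fragment — lossless.
Dependency preservation: B, C → A, D is not contained in any single fragment, but the restricted closure of its left-hand side across the fragments still reaches the right-hand side; the remaining FDs each lie inside some fragment. All dependencies are preserved.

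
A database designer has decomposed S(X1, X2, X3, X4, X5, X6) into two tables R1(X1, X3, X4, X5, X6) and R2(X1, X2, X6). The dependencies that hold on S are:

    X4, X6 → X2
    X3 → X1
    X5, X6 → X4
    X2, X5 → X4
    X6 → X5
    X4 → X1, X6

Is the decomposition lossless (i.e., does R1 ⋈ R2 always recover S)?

Common attributes: R1 ∩ R2 = {X1, X6}.
Closure of {X1, X6}: X6 → X5 applies, adding X5; X5, X6 → X4 applies, adding X4; X4, X6 → X2 applies, adding X2. So (X1, X6)⁺ = {X1, X2, X4, X5, X6}.
This closure contains every attribute of R2, so R1 ∩ R2 → R2. The join is lossless.

Yes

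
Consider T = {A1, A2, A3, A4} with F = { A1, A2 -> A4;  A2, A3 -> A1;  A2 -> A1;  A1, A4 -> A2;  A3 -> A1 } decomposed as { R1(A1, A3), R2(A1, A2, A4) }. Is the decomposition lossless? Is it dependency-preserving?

Lossless test: (A1)⁺ = {A1}, which is a superkey of neither fragment — lossy.
Dependency preservation: A2, A3 → A1 is not contained in any single fragment, but the restricted closure of its left-hand side across the fragments still reaches the right-hand side; the remaining FDs each lie inside some fragment. All dependencies are preserved.

lossy but dependency-preserving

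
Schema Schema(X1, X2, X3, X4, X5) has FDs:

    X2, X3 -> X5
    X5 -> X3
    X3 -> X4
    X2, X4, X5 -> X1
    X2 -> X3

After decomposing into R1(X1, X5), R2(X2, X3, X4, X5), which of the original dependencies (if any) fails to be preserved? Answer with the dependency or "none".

Check X2, X4, X5 → X1: no single fragment contains all of {X1, X2, X4, X5}, and the restricted closure of {X2, X4, X5} across the fragments never reaches {X1}.
X2, X3 → X5 is preserved.
X5 → X3 is preserved.
X3 → X4 is preserved.
X2 → X3 is preserved.

X2, X4, X5 -> X1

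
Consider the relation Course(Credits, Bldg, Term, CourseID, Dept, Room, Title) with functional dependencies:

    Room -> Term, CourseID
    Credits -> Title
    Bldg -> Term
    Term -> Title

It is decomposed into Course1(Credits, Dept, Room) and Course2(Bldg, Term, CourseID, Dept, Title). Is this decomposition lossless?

Common attributes: Course1 ∩ Course2 = {Dept}.
No dependency enlarges {Dept}, so (Dept)⁺ = {Dept}.
The closure contains neither all of Course1 = {Credits, Dept, Room} nor all of Course2 = {Bldg, Term, CourseID, Dept, Title}, so the common attributes are not a superkey of either fragment. The join is lossy.

No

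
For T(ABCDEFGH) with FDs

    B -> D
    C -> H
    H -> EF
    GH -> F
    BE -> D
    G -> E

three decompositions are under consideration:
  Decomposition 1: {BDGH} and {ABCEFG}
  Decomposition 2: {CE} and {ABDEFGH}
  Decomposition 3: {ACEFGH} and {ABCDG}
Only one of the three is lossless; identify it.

Decomposition 1: common = {BG}, closure = {BDEG} → lossy.
Decomposition 2: common = {E}, closure = {E} → lossy.
Decomposition 3: common = {ACG}, closure = {ACEFGH} → lossless.

Decomposition 3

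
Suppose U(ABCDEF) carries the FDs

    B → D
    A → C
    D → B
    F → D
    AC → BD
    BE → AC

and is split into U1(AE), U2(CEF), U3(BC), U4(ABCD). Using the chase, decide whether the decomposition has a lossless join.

No

Chase test. Columns are ABCDEF; row i has aⱼ where attribute j ∈ Ui, else bᵢⱼ.
Initial tableau (one row per fragment):
  row 1: a1 b12 b13 b14 a5 b16
  row 2: b21 b22 a3 b24 a5 a6
  row 3: b31 a2 a3 b34 b35 b36
  row 4: a1 a2 a3 a4 b45 b46
Rows 3 and 4 agree on B; apply B→D and equate their D entries.
Rows 1 and 4 agree on A; apply A→C and equate their C entries.
Rows 1 and 4 agree on AC; apply AC→BD and equate their BD entries.
No row becomes fully distinguished — the join is lossy.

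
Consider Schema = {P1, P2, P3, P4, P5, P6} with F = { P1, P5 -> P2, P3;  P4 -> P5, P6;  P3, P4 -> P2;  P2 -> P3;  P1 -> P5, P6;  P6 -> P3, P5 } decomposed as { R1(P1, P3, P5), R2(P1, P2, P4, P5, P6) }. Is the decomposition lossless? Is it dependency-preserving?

lossless but not dependency-preserving

Lossless test: (P1, P5)⁺ = {P1, P2, P3, P5, P6}, which contains all of one fragment — lossless.
Dependency preservation: the restricted closure of {P2} across the fragments never reaches {P3}, so P2 → P3 cannot be enforced without a join — not preserved.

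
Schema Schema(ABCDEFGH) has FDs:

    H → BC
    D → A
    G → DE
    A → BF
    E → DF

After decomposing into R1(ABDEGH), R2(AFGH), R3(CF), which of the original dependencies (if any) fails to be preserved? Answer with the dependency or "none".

Check H → BC: no single fragment contains all of {BCH}, and the restricted closure of {H} across the fragments never reaches {BC}.
D → A is preserved.
G → DE is preserved.
A → BF is preserved.
E → DF is preserved.

H → BC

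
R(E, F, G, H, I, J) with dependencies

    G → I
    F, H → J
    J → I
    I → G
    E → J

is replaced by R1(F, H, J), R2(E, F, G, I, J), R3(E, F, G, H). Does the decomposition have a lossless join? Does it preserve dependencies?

lossless and dependency-preserving

Lossless test (chase): Rows 2 and 3 agree on G; apply G→I and equate their I entries. Rows 1 and 3 agree on F, H; apply F, H→J and equate their J entries. Rows 1 and 2 agree on J; apply J→I and equate their I entries. Rows 1 and 2 agree on I; apply I→G and equate their G entries. Row 3 is now all distinguished symbols — the join is lossless.
Dependency preservation: every FD's attributes lie within a single fragment, so each can be enforced locally — preserved.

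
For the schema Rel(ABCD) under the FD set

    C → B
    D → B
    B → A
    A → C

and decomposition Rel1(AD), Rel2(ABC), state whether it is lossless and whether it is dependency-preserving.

Lossless test: (A)⁺ = {ABC}, which contains all of one fragment — lossless.
Dependency preservation: D → B is not contained in any single fragment, but the restricted closure of its left-hand side across the fragments still reaches the right-hand side; the remaining FDs each lie inside some fragment. All dependencies are preserved.

lossless and dependency-preserving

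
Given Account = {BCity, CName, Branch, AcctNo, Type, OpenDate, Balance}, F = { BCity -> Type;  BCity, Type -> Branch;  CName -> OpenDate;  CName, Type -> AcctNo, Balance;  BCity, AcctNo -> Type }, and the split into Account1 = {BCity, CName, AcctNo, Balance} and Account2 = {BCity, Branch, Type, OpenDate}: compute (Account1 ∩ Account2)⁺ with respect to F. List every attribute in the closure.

BCity, Branch, Type

Account1 ∩ Account2 = {BCity}.
BCity → Type applies, adding Type
BCity, Type → Branch applies, adding Branch
Closure: {BCity, Branch, Type}.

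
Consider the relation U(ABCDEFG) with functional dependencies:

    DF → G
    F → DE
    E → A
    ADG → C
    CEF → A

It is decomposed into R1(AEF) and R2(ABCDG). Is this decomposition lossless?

Common attributes: R1 ∩ R2 = {A}.
No dependency enlarges {A}, so (A)⁺ = {A}.
The closure contains neither all of R1 = {AEF} nor all of R2 = {ABCDG}, so the common attributes are not a superkey of either fragment. The join is lossy.

No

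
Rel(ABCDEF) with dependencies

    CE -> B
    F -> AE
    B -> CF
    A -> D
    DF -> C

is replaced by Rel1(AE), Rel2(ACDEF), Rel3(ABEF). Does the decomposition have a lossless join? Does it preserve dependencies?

lossless and dependency-preserving

Lossless test (chase): Rows 1 and 2 agree on A; apply A→D and equate their D entries. Rows 1 and 3 agree on A; apply A→D and equate their D entries. Rows 2 and 3 agree on DF; apply DF→C and equate their C entries. Rows 2 and 3 agree on CE; apply CE→B and equate their B entries. Row 2 is now all distinguished symbols — the join is lossless.
Dependency preservation: CE → B; B → CF are not contained in any single fragment, but the restricted closure of each left-hand side across the fragments still reaches the right-hand side; the remaining FDs each lie inside some fragment. All dependencies are preserved.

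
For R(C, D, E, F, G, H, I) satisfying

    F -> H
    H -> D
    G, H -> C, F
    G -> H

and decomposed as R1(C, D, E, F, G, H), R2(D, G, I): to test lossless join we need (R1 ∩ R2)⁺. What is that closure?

R1 ∩ R2 = {D, G}.
G → H applies, adding H
G, H → C, F applies, adding C, F
Closure: {C, D, F, G, H}.

C, D, F, G, H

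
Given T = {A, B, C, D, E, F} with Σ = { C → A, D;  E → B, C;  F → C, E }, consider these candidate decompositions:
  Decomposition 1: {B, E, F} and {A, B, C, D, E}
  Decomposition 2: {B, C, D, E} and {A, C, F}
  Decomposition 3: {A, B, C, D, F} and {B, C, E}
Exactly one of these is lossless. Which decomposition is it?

Decomposition 1

Decomposition 1: common = {B, E}, closure = {A, B, C, D, E} → lossless.
Decomposition 2: common = {C}, closure = {A, C, D} → lossy.
Decomposition 3: common = {B, C}, closure = {A, B, C, D} → lossy.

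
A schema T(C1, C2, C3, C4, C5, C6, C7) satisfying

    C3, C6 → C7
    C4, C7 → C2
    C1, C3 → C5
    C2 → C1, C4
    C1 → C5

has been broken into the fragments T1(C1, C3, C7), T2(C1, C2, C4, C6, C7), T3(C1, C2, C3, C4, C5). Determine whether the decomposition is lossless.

Chase test. Columns are C1, C2, C3, C4, C5, C6, C7; row i has aⱼ where attribute j ∈ Ti, else bᵢⱼ.
Initial tableau (one row per fragment):
  row 1: a1 b12 a3 b14 b15 b16 a7
  row 2: a1 a2 b23 a4 b25 a6 a7
  row 3: a1 a2 a3 a4 a5 b36 b37
Rows 1 and 3 agree on C1, C3; apply C1, C3→C5 and equate their C5 entries.
Rows 1 and 2 agree on C1; apply C1→C5 and equate their C5 entries.
No row becomes fully distinguished — the join is lossy.

No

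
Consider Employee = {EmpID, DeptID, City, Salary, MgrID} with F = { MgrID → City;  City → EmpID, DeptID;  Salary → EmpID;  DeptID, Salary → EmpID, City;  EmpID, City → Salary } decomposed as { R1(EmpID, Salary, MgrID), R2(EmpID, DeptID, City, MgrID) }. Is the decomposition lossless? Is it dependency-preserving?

Lossless test: (EmpID, MgrID)⁺ = {EmpID, DeptID, City, Salary, MgrID}, which contains all of one fragment — lossless.
Dependency preservation: the restricted closure of {DeptID, Salary} across the fragments never reaches {EmpID, City}, so DeptID, Salary → EmpID, City cannot be enforced without a join — not preserved.

lossless but not dependency-preserving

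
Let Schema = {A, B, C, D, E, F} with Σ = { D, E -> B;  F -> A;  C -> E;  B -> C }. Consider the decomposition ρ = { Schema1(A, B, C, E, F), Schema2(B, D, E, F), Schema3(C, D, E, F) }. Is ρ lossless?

Yes

Chase test. Columns are A, B, C, D, E, F; row i has aⱼ where attribute j ∈ Schemai, else bᵢⱼ.
Initial tableau (one row per fragment):
  row 1: a1 a2 a3 b14 a5 a6
  row 2: b21 a2 b23 a4 a5 a6
  row 3: b31 b32 a3 a4 a5 a6
Rows 2 and 3 agree on D, E; apply D, E→B and equate their B entries.
Rows 1 and 2 agree on F; apply F→A and equate their A entries.
Rows 1 and 3 agree on F; apply F→A and equate their A entries.
Rows 1 and 2 agree on B; apply B→C and equate their C entries.
Row 2 is now all distinguished symbols — the join is lossless.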